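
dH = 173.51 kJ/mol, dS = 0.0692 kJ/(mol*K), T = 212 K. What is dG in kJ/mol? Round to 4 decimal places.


Gibbs: dG = dH - T*dS (consistent units, dS already in kJ/(mol*K)).
T*dS = 212 * 0.0692 = 14.6704
dG = 173.51 - (14.6704)
dG = 158.8396 kJ/mol, rounded to 4 dp:

158.8396 kJ/mol


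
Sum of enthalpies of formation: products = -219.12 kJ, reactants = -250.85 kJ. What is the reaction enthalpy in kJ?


dH_rxn = sum(dH_f products) - sum(dH_f reactants)
dH_rxn = -219.12 - (-250.85)
dH_rxn = 31.73 kJ:

31.73 kJ


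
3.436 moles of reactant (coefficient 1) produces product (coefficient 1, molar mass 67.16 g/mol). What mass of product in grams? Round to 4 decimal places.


Use the coefficient ratio to convert reactant moles to product moles, then multiply by the product's molar mass.
moles_P = moles_R * (coeff_P / coeff_R) = 3.436 * (1/1) = 3.436
mass_P = moles_P * M_P = 3.436 * 67.16
mass_P = 230.76176 g, rounded to 4 dp:

230.7618 g


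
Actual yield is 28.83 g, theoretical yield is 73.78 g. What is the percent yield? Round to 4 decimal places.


% yield = 100 * actual / theoretical
% yield = 100 * 28.83 / 73.78
% yield = 39.07563025 %, rounded to 4 dp:

39.0756 %


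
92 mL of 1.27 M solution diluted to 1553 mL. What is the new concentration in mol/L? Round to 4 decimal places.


Dilution: M1*V1 = M2*V2, solve for M2.
M2 = M1*V1 / V2
M2 = 1.27 * 92 / 1553
M2 = 116.84 / 1553
M2 = 0.07523503 mol/L, rounded to 4 dp:

0.0752 mol/L


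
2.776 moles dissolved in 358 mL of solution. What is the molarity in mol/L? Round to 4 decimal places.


Convert volume to liters: V_L = V_mL / 1000.
V_L = 358 / 1000 = 0.358 L
M = n / V_L = 2.776 / 0.358
M = 7.75418994 mol/L, rounded to 4 dp:

7.7542 mol/L


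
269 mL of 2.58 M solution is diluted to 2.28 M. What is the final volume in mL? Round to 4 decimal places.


Dilution: M1*V1 = M2*V2, solve for V2.
V2 = M1*V1 / M2
V2 = 2.58 * 269 / 2.28
V2 = 694.02 / 2.28
V2 = 304.39473684 mL, rounded to 4 dp:

304.3947 mL


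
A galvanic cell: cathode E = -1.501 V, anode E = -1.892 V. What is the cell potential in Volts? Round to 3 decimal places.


Standard cell potential: E_cell = E_cathode - E_anode.
E_cell = -1.501 - (-1.892)
E_cell = 0.391 V, rounded to 3 dp:

0.391 V


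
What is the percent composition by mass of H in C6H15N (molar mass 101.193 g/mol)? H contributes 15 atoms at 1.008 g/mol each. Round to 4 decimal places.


pct = 100 * (n_elem * M_elem) / M_total
mass_contribution = 15 * 1.008 = 15.12 g/mol
pct = 100 * 15.12 / 101.193
pct = 14.94174498 %, rounded to 4 dp:

14.9417 %


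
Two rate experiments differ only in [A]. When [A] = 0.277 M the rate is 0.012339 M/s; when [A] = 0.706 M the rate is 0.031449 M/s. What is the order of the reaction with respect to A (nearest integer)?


Rate is proportional to [A]^n, so rate2/rate1 = ([A]2/[A]1)^n. Take logs to solve for n.
rate2/rate1 = 0.031449 / 0.012339 = 2.5487
[A]2/[A]1 = 0.706 / 0.277 = 2.5487
n = ln(2.5487) / ln(2.5487) = 1.0
Nearest integer order:

1


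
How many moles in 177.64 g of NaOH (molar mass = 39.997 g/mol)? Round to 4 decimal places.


n = mass / M
n = 177.64 / 39.997
n = 4.4413331 mol, rounded to 4 dp:

4.4413 mol


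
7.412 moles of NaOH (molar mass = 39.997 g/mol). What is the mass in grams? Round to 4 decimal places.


mass = n * M
mass = 7.412 * 39.997
mass = 296.457764 g, rounded to 4 dp:

296.4578 g


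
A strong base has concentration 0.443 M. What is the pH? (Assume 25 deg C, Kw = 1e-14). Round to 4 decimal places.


A strong base dissociates completely, so [OH-] equals the given concentration.
pOH = -log10([OH-]) = -log10(0.443) = 0.353596
pH = 14 - pOH = 14 - 0.353596
pH = 13.646404, rounded to 4 dp:

13.6464


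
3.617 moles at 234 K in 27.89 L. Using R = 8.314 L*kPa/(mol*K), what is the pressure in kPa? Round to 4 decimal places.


PV = nRT, solve for P = nRT / V.
nRT = 3.617 * 8.314 * 234 = 7036.7867
P = 7036.7867 / 27.89
P = 252.30500896 kPa, rounded to 4 dp:

252.3050 kPa


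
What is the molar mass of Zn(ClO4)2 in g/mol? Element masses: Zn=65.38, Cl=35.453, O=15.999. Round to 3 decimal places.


M = sum(count * atomic_mass) over atoms.
M = 1*65.38 + 2*35.453 + 8*15.999
M = 65.38 + 70.906 + 127.992
M = 264.278 g/mol, rounded to 3 dp:

264.278 g/mol


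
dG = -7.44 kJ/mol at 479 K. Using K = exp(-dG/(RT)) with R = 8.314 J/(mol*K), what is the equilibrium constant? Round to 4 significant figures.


dG is in kJ/mol; multiply by 1000 to match R in J/(mol*K).
RT = 8.314 * 479 = 3982.406 J/mol
exponent = -dG*1000 / (RT) = -(-7.44*1000) / 3982.406 = 1.86821735
K = exp(1.86821735)
K = 6.4767403, rounded to 4 significant figures:

6.477


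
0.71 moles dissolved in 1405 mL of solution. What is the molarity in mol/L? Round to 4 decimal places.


Convert volume to liters: V_L = V_mL / 1000.
V_L = 1405 / 1000 = 1.405 L
M = n / V_L = 0.71 / 1.405
M = 0.50533808 mol/L, rounded to 4 dp:

0.5053 mol/L


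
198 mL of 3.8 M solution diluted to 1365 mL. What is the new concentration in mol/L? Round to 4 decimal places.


Dilution: M1*V1 = M2*V2, solve for M2.
M2 = M1*V1 / V2
M2 = 3.8 * 198 / 1365
M2 = 752.4 / 1365
M2 = 0.55120879 mol/L, rounded to 4 dp:

0.5512 mol/L


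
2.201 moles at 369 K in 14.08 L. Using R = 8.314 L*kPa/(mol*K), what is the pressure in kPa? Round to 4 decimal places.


PV = nRT, solve for P = nRT / V.
nRT = 2.201 * 8.314 * 369 = 6752.3731
P = 6752.3731 / 14.08
P = 479.57195312 kPa, rounded to 4 dp:

479.5720 kPa


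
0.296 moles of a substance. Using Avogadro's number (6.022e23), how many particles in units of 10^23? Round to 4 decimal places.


N = n * NA, then divide by 1e23 for the requested units.
N / 1e23 = n * 6.022
N / 1e23 = 0.296 * 6.022
N / 1e23 = 1.782512, rounded to 4 dp:

1.7825


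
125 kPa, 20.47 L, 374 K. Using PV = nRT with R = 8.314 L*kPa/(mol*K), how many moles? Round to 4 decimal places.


PV = nRT, solve for n = PV / (RT).
PV = 125 * 20.47 = 2558.75
RT = 8.314 * 374 = 3109.436
n = 2558.75 / 3109.436
n = 0.82289843 mol, rounded to 4 dp:

0.8229 mol


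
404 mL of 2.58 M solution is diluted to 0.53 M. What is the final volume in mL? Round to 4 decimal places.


Dilution: M1*V1 = M2*V2, solve for V2.
V2 = M1*V1 / M2
V2 = 2.58 * 404 / 0.53
V2 = 1042.32 / 0.53
V2 = 1966.64150943 mL, rounded to 4 dp:

1966.6415 mL


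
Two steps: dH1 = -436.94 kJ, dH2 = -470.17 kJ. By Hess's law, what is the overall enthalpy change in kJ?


Hess's law: enthalpy is a state function, so add the step enthalpies.
dH_total = dH1 + dH2 = -436.94 + (-470.17)
dH_total = -907.11 kJ:

-907.11 kJ


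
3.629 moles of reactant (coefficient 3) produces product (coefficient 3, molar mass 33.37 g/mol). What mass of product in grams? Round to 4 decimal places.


Use the coefficient ratio to convert reactant moles to product moles, then multiply by the product's molar mass.
moles_P = moles_R * (coeff_P / coeff_R) = 3.629 * (3/3) = 3.629
mass_P = moles_P * M_P = 3.629 * 33.37
mass_P = 121.09973 g, rounded to 4 dp:

121.0997 g


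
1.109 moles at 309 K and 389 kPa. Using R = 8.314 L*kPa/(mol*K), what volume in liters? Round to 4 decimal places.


PV = nRT, solve for V = nRT / P.
nRT = 1.109 * 8.314 * 309 = 2849.0498
V = 2849.0498 / 389
V = 7.32403548 L, rounded to 4 dp:

7.3240 L


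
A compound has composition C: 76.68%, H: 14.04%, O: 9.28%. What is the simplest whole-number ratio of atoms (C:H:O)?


Assume 100 g of compound, divide each mass% by atomic mass to get moles, then normalize by the smallest to get a raw atom ratio.
Moles per 100 g: C: 76.68/12.011 = 6.3841, H: 14.04/1.008 = 13.9286, O: 9.28/15.999 = 0.58
Raw ratio (divide by min = 0.58): C: 11.006, H: 24.013, O: 1.0
Multiply by 1 to clear fractions: C: 11.006 ~= 11, H: 24.013 ~= 24, O: 1.0 ~= 1
Reduce by GCD to get the simplest whole-number ratio:

11:24:1


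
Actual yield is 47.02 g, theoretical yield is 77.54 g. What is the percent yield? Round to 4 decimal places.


% yield = 100 * actual / theoretical
% yield = 100 * 47.02 / 77.54
% yield = 60.63966985 %, rounded to 4 dp:

60.6397 %


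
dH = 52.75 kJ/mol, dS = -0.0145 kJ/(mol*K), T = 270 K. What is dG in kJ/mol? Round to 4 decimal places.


Gibbs: dG = dH - T*dS (consistent units, dS already in kJ/(mol*K)).
T*dS = 270 * -0.0145 = -3.915
dG = 52.75 - (-3.915)
dG = 56.665 kJ/mol, rounded to 4 dp:

56.6650 kJ/mol


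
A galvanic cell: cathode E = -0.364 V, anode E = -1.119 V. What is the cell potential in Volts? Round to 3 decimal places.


Standard cell potential: E_cell = E_cathode - E_anode.
E_cell = -0.364 - (-1.119)
E_cell = 0.755 V, rounded to 3 dp:

0.755 V


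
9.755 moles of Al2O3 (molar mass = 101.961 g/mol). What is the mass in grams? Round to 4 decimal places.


mass = n * M
mass = 9.755 * 101.961
mass = 994.629555 g, rounded to 4 dp:

994.6296 g


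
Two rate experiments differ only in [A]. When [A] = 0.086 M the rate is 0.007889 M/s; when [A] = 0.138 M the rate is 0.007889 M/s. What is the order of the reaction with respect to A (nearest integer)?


Rate is proportional to [A]^n, so rate2/rate1 = ([A]2/[A]1)^n. Take logs to solve for n.
rate2/rate1 = 0.007889 / 0.007889 = 1.0
[A]2/[A]1 = 0.138 / 0.086 = 1.6047
n = ln(1.0) / ln(1.6047) = 0.0
Nearest integer order:

0


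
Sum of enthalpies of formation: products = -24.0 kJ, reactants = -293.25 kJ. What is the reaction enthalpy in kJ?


dH_rxn = sum(dH_f products) - sum(dH_f reactants)
dH_rxn = -24.0 - (-293.25)
dH_rxn = 269.25 kJ:

269.25 kJ


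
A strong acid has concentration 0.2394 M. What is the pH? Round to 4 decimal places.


A strong acid dissociates completely, so [H+] equals the given concentration.
pH = -log10([H+]) = -log10(0.2394)
pH = 0.62087585, rounded to 4 dp:

0.6209


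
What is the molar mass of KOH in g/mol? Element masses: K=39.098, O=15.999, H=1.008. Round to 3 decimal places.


M = sum(count * atomic_mass) over atoms.
M = 1*39.098 + 1*15.999 + 1*1.008
M = 39.098 + 15.999 + 1.008
M = 56.105 g/mol, rounded to 3 dp:

56.105 g/mol


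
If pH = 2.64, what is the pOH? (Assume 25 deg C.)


At 25 deg C, pH + pOH = 14.
pOH = 14 - pH = 14 - 2.64
pOH = 11.36:

11.36


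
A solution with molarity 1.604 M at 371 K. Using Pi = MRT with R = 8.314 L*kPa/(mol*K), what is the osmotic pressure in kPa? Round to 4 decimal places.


Osmotic pressure (van't Hoff): Pi = M*R*T.
RT = 8.314 * 371 = 3084.494
Pi = 1.604 * 3084.494
Pi = 4947.528376 kPa, rounded to 4 dp:

4947.5284 kPa


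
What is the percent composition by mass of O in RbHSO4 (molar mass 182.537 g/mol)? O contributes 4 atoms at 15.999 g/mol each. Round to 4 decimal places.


pct = 100 * (n_elem * M_elem) / M_total
mass_contribution = 4 * 15.999 = 63.996 g/mol
pct = 100 * 63.996 / 182.537
pct = 35.05919348 %, rounded to 4 dp:

35.0592 %


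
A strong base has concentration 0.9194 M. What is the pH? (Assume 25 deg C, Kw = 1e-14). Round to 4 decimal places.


A strong base dissociates completely, so [OH-] equals the given concentration.
pOH = -log10([OH-]) = -log10(0.9194) = 0.036496
pH = 14 - pOH = 14 - 0.036496
pH = 13.963504, rounded to 4 dp:

13.9635


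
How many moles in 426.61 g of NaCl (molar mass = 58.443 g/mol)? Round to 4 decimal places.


n = mass / M
n = 426.61 / 58.443
n = 7.29959105 mol, rounded to 4 dp:

7.2996 mol


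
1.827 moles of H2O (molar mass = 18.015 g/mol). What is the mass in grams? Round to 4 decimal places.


mass = n * M
mass = 1.827 * 18.015
mass = 32.913405 g, rounded to 4 dp:

32.9134 g


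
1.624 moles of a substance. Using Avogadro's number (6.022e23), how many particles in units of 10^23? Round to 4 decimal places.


N = n * NA, then divide by 1e23 for the requested units.
N / 1e23 = n * 6.022
N / 1e23 = 1.624 * 6.022
N / 1e23 = 9.779728, rounded to 4 dp:

9.7797


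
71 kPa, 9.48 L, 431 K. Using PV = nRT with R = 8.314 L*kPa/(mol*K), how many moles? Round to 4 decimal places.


PV = nRT, solve for n = PV / (RT).
PV = 71 * 9.48 = 673.08
RT = 8.314 * 431 = 3583.334
n = 673.08 / 3583.334
n = 0.18783624 mol, rounded to 4 dp:

0.1878 mol


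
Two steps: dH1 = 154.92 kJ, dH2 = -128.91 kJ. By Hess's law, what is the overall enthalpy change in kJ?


Hess's law: enthalpy is a state function, so add the step enthalpies.
dH_total = dH1 + dH2 = 154.92 + (-128.91)
dH_total = 26.01 kJ:

26.01 kJ


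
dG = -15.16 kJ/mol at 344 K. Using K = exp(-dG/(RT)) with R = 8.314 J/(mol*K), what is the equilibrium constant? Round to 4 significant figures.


dG is in kJ/mol; multiply by 1000 to match R in J/(mol*K).
RT = 8.314 * 344 = 2860.016 J/mol
exponent = -dG*1000 / (RT) = -(-15.16*1000) / 2860.016 = 5.30066965
K = exp(5.30066965)
K = 200.47101, rounded to 4 significant figures:

200.5


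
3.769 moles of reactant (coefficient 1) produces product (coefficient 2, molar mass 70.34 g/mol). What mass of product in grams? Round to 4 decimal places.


Use the coefficient ratio to convert reactant moles to product moles, then multiply by the product's molar mass.
moles_P = moles_R * (coeff_P / coeff_R) = 3.769 * (2/1) = 7.538
mass_P = moles_P * M_P = 7.538 * 70.34
mass_P = 530.22292 g, rounded to 4 dp:

530.2229 g


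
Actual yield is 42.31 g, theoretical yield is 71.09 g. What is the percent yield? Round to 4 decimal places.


% yield = 100 * actual / theoretical
% yield = 100 * 42.31 / 71.09
% yield = 59.51610634 %, rounded to 4 dp:

59.5161 %


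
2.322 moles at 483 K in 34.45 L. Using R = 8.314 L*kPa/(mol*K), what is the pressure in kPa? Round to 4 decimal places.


PV = nRT, solve for P = nRT / V.
nRT = 2.322 * 8.314 * 483 = 9324.3672
P = 9324.3672 / 34.45
P = 270.66377939 kPa, rounded to 4 dp:

270.6638 kPa


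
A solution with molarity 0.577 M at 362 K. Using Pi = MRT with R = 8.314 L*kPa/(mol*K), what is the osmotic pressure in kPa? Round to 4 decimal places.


Osmotic pressure (van't Hoff): Pi = M*R*T.
RT = 8.314 * 362 = 3009.668
Pi = 0.577 * 3009.668
Pi = 1736.578436 kPa, rounded to 4 dp:

1736.5784 kPa


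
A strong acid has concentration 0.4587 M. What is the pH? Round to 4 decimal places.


A strong acid dissociates completely, so [H+] equals the given concentration.
pH = -log10([H+]) = -log10(0.4587)
pH = 0.33847126, rounded to 4 dp:

0.3385


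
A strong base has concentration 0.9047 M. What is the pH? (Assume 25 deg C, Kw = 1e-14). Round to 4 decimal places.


A strong base dissociates completely, so [OH-] equals the given concentration.
pOH = -log10([OH-]) = -log10(0.9047) = 0.043495
pH = 14 - pOH = 14 - 0.043495
pH = 13.956505, rounded to 4 dp:

13.9565


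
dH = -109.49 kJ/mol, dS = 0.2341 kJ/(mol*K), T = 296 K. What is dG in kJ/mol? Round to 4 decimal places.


Gibbs: dG = dH - T*dS (consistent units, dS already in kJ/(mol*K)).
T*dS = 296 * 0.2341 = 69.2936
dG = -109.49 - (69.2936)
dG = -178.7836 kJ/mol, rounded to 4 dp:

-178.7836 kJ/mol


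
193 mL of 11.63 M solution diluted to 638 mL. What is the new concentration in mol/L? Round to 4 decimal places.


Dilution: M1*V1 = M2*V2, solve for M2.
M2 = M1*V1 / V2
M2 = 11.63 * 193 / 638
M2 = 2244.59 / 638
M2 = 3.51816614 mol/L, rounded to 4 dp:

3.5182 mol/L


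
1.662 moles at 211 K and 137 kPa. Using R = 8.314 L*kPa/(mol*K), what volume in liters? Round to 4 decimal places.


PV = nRT, solve for V = nRT / P.
nRT = 1.662 * 8.314 * 211 = 2915.5701
V = 2915.5701 / 137
V = 21.28153358 L, rounded to 4 dp:

21.2815 L


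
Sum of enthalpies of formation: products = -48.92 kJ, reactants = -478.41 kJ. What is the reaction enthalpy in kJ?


dH_rxn = sum(dH_f products) - sum(dH_f reactants)
dH_rxn = -48.92 - (-478.41)
dH_rxn = 429.49 kJ:

429.49 kJ


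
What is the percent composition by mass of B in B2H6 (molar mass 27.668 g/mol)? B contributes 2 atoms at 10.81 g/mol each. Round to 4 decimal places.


pct = 100 * (n_elem * M_elem) / M_total
mass_contribution = 2 * 10.81 = 21.62 g/mol
pct = 100 * 21.62 / 27.668
pct = 78.14081249 %, rounded to 4 dp:

78.1408 %


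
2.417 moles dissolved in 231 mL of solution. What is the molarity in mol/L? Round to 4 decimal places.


Convert volume to liters: V_L = V_mL / 1000.
V_L = 231 / 1000 = 0.231 L
M = n / V_L = 2.417 / 0.231
M = 10.46320346 mol/L, rounded to 4 dp:

10.4632 mol/L


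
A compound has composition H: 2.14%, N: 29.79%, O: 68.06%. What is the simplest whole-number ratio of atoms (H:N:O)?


Assume 100 g of compound, divide each mass% by atomic mass to get moles, then normalize by the smallest to get a raw atom ratio.
Moles per 100 g: H: 2.14/1.008 = 2.123, N: 29.79/14.007 = 2.1268, O: 68.06/15.999 = 4.254
Raw ratio (divide by min = 2.123): H: 1.0, N: 1.002, O: 2.004
Multiply by 1 to clear fractions: H: 1.0 ~= 1, N: 1.002 ~= 1, O: 2.004 ~= 2
Reduce by GCD to get the simplest whole-number ratio:

1:1:2


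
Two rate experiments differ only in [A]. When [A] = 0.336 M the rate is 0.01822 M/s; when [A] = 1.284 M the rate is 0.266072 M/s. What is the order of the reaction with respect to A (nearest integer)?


Rate is proportional to [A]^n, so rate2/rate1 = ([A]2/[A]1)^n. Take logs to solve for n.
rate2/rate1 = 0.266072 / 0.01822 = 14.6033
[A]2/[A]1 = 1.284 / 0.336 = 3.8214
n = ln(14.6033) / ln(3.8214) = 2.0
Nearest integer order:

2


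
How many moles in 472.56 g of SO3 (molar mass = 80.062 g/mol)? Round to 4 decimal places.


n = mass / M
n = 472.56 / 80.062
n = 5.90242562 mol, rounded to 4 dp:

5.9024 mol


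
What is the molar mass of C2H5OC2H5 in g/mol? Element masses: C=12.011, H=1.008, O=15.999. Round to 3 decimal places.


M = sum(count * atomic_mass) over atoms.
M = 4*12.011 + 10*1.008 + 1*15.999
M = 48.044 + 10.08 + 15.999
M = 74.123 g/mol, rounded to 3 dp:

74.123 g/mol


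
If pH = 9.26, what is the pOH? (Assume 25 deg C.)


At 25 deg C, pH + pOH = 14.
pOH = 14 - pH = 14 - 9.26
pOH = 4.74:

4.74


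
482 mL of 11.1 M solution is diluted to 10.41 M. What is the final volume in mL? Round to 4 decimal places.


Dilution: M1*V1 = M2*V2, solve for V2.
V2 = M1*V1 / M2
V2 = 11.1 * 482 / 10.41
V2 = 5350.2 / 10.41
V2 = 513.9481268 mL, rounded to 4 dp:

513.9481 mL


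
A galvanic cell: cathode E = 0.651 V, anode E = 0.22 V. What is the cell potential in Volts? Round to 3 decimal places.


Standard cell potential: E_cell = E_cathode - E_anode.
E_cell = 0.651 - (0.22)
E_cell = 0.431 V, rounded to 3 dp:

0.431 V


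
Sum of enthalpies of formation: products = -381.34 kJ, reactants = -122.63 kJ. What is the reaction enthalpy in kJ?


dH_rxn = sum(dH_f products) - sum(dH_f reactants)
dH_rxn = -381.34 - (-122.63)
dH_rxn = -258.71 kJ:

-258.71 kJ


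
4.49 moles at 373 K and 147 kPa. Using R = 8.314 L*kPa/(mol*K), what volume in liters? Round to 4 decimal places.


PV = nRT, solve for V = nRT / P.
nRT = 4.49 * 8.314 * 373 = 13924.0378
V = 13924.0378 / 147
V = 94.72134558 L, rounded to 4 dp:

94.7213 L


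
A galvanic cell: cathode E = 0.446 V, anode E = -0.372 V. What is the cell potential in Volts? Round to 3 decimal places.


Standard cell potential: E_cell = E_cathode - E_anode.
E_cell = 0.446 - (-0.372)
E_cell = 0.818 V, rounded to 3 dp:

0.818 V


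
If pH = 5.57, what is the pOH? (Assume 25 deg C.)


At 25 deg C, pH + pOH = 14.
pOH = 14 - pH = 14 - 5.57
pOH = 8.43:

8.43


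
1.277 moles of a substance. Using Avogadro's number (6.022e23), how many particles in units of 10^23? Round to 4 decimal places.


N = n * NA, then divide by 1e23 for the requested units.
N / 1e23 = n * 6.022
N / 1e23 = 1.277 * 6.022
N / 1e23 = 7.690094, rounded to 4 dp:

7.6901


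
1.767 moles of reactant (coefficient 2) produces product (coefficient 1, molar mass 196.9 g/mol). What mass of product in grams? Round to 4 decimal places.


Use the coefficient ratio to convert reactant moles to product moles, then multiply by the product's molar mass.
moles_P = moles_R * (coeff_P / coeff_R) = 1.767 * (1/2) = 0.8835
mass_P = moles_P * M_P = 0.8835 * 196.9
mass_P = 173.96115 g, rounded to 4 dp:

173.9612 g


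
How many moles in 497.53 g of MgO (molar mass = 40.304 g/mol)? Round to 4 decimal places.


n = mass / M
n = 497.53 / 40.304
n = 12.34443231 mol, rounded to 4 dp:

12.3444 mol


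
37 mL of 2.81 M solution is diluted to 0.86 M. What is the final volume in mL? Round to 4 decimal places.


Dilution: M1*V1 = M2*V2, solve for V2.
V2 = M1*V1 / M2
V2 = 2.81 * 37 / 0.86
V2 = 103.97 / 0.86
V2 = 120.89534884 mL, rounded to 4 dp:

120.8953 mL


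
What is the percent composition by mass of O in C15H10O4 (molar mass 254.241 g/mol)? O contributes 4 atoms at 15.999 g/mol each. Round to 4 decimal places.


pct = 100 * (n_elem * M_elem) / M_total
mass_contribution = 4 * 15.999 = 63.996 g/mol
pct = 100 * 63.996 / 254.241
pct = 25.1713925 %, rounded to 4 dp:

25.1714 %


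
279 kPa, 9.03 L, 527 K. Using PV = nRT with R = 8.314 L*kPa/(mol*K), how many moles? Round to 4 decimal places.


PV = nRT, solve for n = PV / (RT).
PV = 279 * 9.03 = 2519.37
RT = 8.314 * 527 = 4381.478
n = 2519.37 / 4381.478
n = 0.5750046 mol, rounded to 4 dp:

0.5750 mol


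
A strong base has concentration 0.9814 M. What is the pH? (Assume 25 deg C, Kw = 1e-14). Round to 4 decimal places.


A strong base dissociates completely, so [OH-] equals the given concentration.
pOH = -log10([OH-]) = -log10(0.9814) = 0.008154
pH = 14 - pOH = 14 - 0.008154
pH = 13.991846, rounded to 4 dp:

13.9918


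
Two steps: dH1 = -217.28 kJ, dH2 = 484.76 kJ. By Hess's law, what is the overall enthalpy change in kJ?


Hess's law: enthalpy is a state function, so add the step enthalpies.
dH_total = dH1 + dH2 = -217.28 + (484.76)
dH_total = 267.48 kJ:

267.48 kJ


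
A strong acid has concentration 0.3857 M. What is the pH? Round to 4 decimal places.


A strong acid dissociates completely, so [H+] equals the given concentration.
pH = -log10([H+]) = -log10(0.3857)
pH = 0.41375036, rounded to 4 dp:

0.4138


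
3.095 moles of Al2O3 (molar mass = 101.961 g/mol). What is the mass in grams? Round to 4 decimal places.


mass = n * M
mass = 3.095 * 101.961
mass = 315.569295 g, rounded to 4 dp:

315.5693 g


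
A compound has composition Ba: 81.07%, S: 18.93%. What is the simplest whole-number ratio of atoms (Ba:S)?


Assume 100 g of compound, divide each mass% by atomic mass to get moles, then normalize by the smallest to get a raw atom ratio.
Moles per 100 g: Ba: 81.07/137.327 = 0.5903, S: 18.93/32.065 = 0.5904
Raw ratio (divide by min = 0.5903): Ba: 1.0, S: 1.0
Multiply by 1 to clear fractions: Ba: 1.0 ~= 1, S: 1.0 ~= 1
Reduce by GCD to get the simplest whole-number ratio:

1:1


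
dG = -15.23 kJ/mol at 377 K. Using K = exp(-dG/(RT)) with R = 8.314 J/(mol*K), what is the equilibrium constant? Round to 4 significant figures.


dG is in kJ/mol; multiply by 1000 to match R in J/(mol*K).
RT = 8.314 * 377 = 3134.378 J/mol
exponent = -dG*1000 / (RT) = -(-15.23*1000) / 3134.378 = 4.85901828
K = exp(4.85901828)
K = 128.8976, rounded to 4 significant figures:

128.9


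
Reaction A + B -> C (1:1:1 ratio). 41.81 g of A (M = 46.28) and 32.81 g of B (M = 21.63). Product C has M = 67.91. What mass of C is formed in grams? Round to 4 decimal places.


Find moles of each reactant; the smaller value is the limiting reagent in a 1:1:1 reaction, so moles_C equals moles of the limiter.
n_A = mass_A / M_A = 41.81 / 46.28 = 0.903414 mol
n_B = mass_B / M_B = 32.81 / 21.63 = 1.516875 mol
Limiting reagent: A (smaller), n_limiting = 0.903414 mol
mass_C = n_limiting * M_C = 0.903414 * 67.91
mass_C = 61.35084474 g, rounded to 4 dp:

61.3508 g


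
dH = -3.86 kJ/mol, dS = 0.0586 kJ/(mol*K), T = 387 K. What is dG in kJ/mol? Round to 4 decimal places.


Gibbs: dG = dH - T*dS (consistent units, dS already in kJ/(mol*K)).
T*dS = 387 * 0.0586 = 22.6782
dG = -3.86 - (22.6782)
dG = -26.5382 kJ/mol, rounded to 4 dp:

-26.5382 kJ/mol


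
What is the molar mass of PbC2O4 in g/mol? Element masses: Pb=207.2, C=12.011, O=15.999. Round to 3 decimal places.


M = sum(count * atomic_mass) over atoms.
M = 1*207.2 + 2*12.011 + 4*15.999
M = 207.2 + 24.022 + 63.996
M = 295.218 g/mol, rounded to 3 dp:

295.218 g/mol


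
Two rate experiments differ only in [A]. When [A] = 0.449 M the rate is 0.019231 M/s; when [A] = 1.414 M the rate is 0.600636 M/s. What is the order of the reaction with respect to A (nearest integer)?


Rate is proportional to [A]^n, so rate2/rate1 = ([A]2/[A]1)^n. Take logs to solve for n.
rate2/rate1 = 0.600636 / 0.019231 = 31.2327
[A]2/[A]1 = 1.414 / 0.449 = 3.1492
n = ln(31.2327) / ln(3.1492) = 3.0
Nearest integer order:

3


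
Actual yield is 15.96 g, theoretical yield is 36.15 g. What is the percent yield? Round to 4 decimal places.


% yield = 100 * actual / theoretical
% yield = 100 * 15.96 / 36.15
% yield = 44.14937759 %, rounded to 4 dp:

44.1494 %


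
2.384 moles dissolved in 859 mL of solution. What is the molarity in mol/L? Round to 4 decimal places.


Convert volume to liters: V_L = V_mL / 1000.
V_L = 859 / 1000 = 0.859 L
M = n / V_L = 2.384 / 0.859
M = 2.77532014 mol/L, rounded to 4 dp:

2.7753 mol/L


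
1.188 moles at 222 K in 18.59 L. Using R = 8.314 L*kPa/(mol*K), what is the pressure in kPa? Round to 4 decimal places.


PV = nRT, solve for P = nRT / V.
nRT = 1.188 * 8.314 * 222 = 2192.7011
P = 2192.7011 / 18.59
P = 117.9505702 kPa, rounded to 4 dp:

117.9506 kPa


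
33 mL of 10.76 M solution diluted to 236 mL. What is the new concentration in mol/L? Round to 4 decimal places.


Dilution: M1*V1 = M2*V2, solve for M2.
M2 = M1*V1 / V2
M2 = 10.76 * 33 / 236
M2 = 355.08 / 236
M2 = 1.50457627 mol/L, rounded to 4 dp:

1.5046 mol/L


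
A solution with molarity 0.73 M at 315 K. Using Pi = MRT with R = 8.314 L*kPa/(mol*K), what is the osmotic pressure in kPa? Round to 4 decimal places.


Osmotic pressure (van't Hoff): Pi = M*R*T.
RT = 8.314 * 315 = 2618.91
Pi = 0.73 * 2618.91
Pi = 1911.8043 kPa, rounded to 4 dp:

1911.8043 kPa


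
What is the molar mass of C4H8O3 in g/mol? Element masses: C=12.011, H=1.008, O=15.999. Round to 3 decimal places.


M = sum(count * atomic_mass) over atoms.
M = 4*12.011 + 8*1.008 + 3*15.999
M = 48.044 + 8.064 + 47.997
M = 104.105 g/mol, rounded to 3 dp:

104.105 g/mol


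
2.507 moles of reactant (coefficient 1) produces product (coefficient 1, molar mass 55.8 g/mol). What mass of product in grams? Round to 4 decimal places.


Use the coefficient ratio to convert reactant moles to product moles, then multiply by the product's molar mass.
moles_P = moles_R * (coeff_P / coeff_R) = 2.507 * (1/1) = 2.507
mass_P = moles_P * M_P = 2.507 * 55.8
mass_P = 139.8906 g, rounded to 4 dp:

139.8906 g


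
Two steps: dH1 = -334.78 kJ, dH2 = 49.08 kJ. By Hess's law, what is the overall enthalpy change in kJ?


Hess's law: enthalpy is a state function, so add the step enthalpies.
dH_total = dH1 + dH2 = -334.78 + (49.08)
dH_total = -285.7 kJ:

-285.70 kJ


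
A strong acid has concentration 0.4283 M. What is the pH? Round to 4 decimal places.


A strong acid dissociates completely, so [H+] equals the given concentration.
pH = -log10([H+]) = -log10(0.4283)
pH = 0.36825193, rounded to 4 dp:

0.3683


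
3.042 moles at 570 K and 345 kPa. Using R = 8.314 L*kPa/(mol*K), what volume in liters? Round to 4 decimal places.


PV = nRT, solve for V = nRT / P.
nRT = 3.042 * 8.314 * 570 = 14415.9772
V = 14415.9772 / 345
V = 41.78544116 L, rounded to 4 dp:

41.7854 L


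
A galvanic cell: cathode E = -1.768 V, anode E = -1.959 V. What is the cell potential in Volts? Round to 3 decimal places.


Standard cell potential: E_cell = E_cathode - E_anode.
E_cell = -1.768 - (-1.959)
E_cell = 0.191 V, rounded to 3 dp:

0.191 V


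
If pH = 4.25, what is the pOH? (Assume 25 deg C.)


At 25 deg C, pH + pOH = 14.
pOH = 14 - pH = 14 - 4.25
pOH = 9.75:

9.75


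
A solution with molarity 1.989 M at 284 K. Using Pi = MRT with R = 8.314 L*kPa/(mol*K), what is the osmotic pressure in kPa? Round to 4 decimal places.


Osmotic pressure (van't Hoff): Pi = M*R*T.
RT = 8.314 * 284 = 2361.176
Pi = 1.989 * 2361.176
Pi = 4696.379064 kPa, rounded to 4 dp:

4696.3791 kPa


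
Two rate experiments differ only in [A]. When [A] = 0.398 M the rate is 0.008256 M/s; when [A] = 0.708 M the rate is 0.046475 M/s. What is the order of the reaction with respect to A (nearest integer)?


Rate is proportional to [A]^n, so rate2/rate1 = ([A]2/[A]1)^n. Take logs to solve for n.
rate2/rate1 = 0.046475 / 0.008256 = 5.6292
[A]2/[A]1 = 0.708 / 0.398 = 1.7789
n = ln(5.6292) / ln(1.7789) = 3.0
Nearest integer order:

3


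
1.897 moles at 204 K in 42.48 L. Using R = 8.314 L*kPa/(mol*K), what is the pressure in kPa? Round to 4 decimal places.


PV = nRT, solve for P = nRT / V.
nRT = 1.897 * 8.314 * 204 = 3217.4182
P = 3217.4182 / 42.48
P = 75.73959981 kPa, rounded to 4 dp:

75.7396 kPa


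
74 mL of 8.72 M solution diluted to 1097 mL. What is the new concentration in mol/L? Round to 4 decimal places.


Dilution: M1*V1 = M2*V2, solve for M2.
M2 = M1*V1 / V2
M2 = 8.72 * 74 / 1097
M2 = 645.28 / 1097
M2 = 0.58822242 mol/L, rounded to 4 dp:

0.5882 mol/L


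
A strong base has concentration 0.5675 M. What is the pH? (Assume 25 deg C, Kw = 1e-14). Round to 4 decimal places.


A strong base dissociates completely, so [OH-] equals the given concentration.
pOH = -log10([OH-]) = -log10(0.5675) = 0.246034
pH = 14 - pOH = 14 - 0.246034
pH = 13.753966, rounded to 4 dp:

13.7540


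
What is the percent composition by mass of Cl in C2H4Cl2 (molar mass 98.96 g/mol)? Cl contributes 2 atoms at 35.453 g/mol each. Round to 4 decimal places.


pct = 100 * (n_elem * M_elem) / M_total
mass_contribution = 2 * 35.453 = 70.906 g/mol
pct = 100 * 70.906 / 98.96
pct = 71.65117219 %, rounded to 4 dp:

71.6512 %


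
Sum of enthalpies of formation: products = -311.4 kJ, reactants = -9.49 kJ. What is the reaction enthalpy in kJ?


dH_rxn = sum(dH_f products) - sum(dH_f reactants)
dH_rxn = -311.4 - (-9.49)
dH_rxn = -301.91 kJ:

-301.91 kJ


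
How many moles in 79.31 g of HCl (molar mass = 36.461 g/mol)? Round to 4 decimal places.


n = mass / M
n = 79.31 / 36.461
n = 2.1752009 mol, rounded to 4 dp:

2.1752 mol


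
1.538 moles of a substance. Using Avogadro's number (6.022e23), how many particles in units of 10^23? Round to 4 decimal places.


N = n * NA, then divide by 1e23 for the requested units.
N / 1e23 = n * 6.022
N / 1e23 = 1.538 * 6.022
N / 1e23 = 9.261836, rounded to 4 dp:

9.2618


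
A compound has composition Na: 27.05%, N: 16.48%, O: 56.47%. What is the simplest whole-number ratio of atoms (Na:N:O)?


Assume 100 g of compound, divide each mass% by atomic mass to get moles, then normalize by the smallest to get a raw atom ratio.
Moles per 100 g: Na: 27.05/22.99 = 1.1766, N: 16.48/14.007 = 1.1766, O: 56.47/15.999 = 3.5296
Raw ratio (divide by min = 1.1766): Na: 1.0, N: 1.0, O: 3.0
Multiply by 1 to clear fractions: Na: 1.0 ~= 1, N: 1.0 ~= 1, O: 3.0 ~= 3
Reduce by GCD to get the simplest whole-number ratio:

1:1:3


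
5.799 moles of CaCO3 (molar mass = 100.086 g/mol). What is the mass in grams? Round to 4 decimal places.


mass = n * M
mass = 5.799 * 100.086
mass = 580.398714 g, rounded to 4 dp:

580.3987 g


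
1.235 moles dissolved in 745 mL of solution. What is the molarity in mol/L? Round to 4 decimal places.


Convert volume to liters: V_L = V_mL / 1000.
V_L = 745 / 1000 = 0.745 L
M = n / V_L = 1.235 / 0.745
M = 1.65771812 mol/L, rounded to 4 dp:

1.6577 mol/L


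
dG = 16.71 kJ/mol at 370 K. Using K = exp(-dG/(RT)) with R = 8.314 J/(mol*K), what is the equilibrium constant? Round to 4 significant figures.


dG is in kJ/mol; multiply by 1000 to match R in J/(mol*K).
RT = 8.314 * 370 = 3076.18 J/mol
exponent = -dG*1000 / (RT) = -(16.71*1000) / 3076.18 = -5.43206184
K = exp(-5.43206184)
K = 0.0043740679, rounded to 4 significant figures:

0.004374


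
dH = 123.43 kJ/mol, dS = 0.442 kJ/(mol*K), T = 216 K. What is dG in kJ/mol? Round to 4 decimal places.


Gibbs: dG = dH - T*dS (consistent units, dS already in kJ/(mol*K)).
T*dS = 216 * 0.442 = 95.472
dG = 123.43 - (95.472)
dG = 27.958 kJ/mol, rounded to 4 dp:

27.9580 kJ/mol


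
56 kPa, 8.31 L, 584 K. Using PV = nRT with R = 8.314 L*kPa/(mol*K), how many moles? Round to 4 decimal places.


PV = nRT, solve for n = PV / (RT).
PV = 56 * 8.31 = 465.36
RT = 8.314 * 584 = 4855.376
n = 465.36 / 4855.376
n = 0.09584428 mol, rounded to 4 dp:

0.0958 mol


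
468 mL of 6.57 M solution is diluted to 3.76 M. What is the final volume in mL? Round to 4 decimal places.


Dilution: M1*V1 = M2*V2, solve for V2.
V2 = M1*V1 / M2
V2 = 6.57 * 468 / 3.76
V2 = 3074.76 / 3.76
V2 = 817.75531915 mL, rounded to 4 dp:

817.7553 mL


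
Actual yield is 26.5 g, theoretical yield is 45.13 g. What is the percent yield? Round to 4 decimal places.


% yield = 100 * actual / theoretical
% yield = 100 * 26.5 / 45.13
% yield = 58.71925548 %, rounded to 4 dp:

58.7193 %


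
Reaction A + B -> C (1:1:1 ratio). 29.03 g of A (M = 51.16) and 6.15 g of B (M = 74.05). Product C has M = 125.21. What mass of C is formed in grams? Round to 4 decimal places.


Find moles of each reactant; the smaller value is the limiting reagent in a 1:1:1 reaction, so moles_C equals moles of the limiter.
n_A = mass_A / M_A = 29.03 / 51.16 = 0.567435 mol
n_B = mass_B / M_B = 6.15 / 74.05 = 0.083052 mol
Limiting reagent: B (smaller), n_limiting = 0.083052 mol
mass_C = n_limiting * M_C = 0.083052 * 125.21
mass_C = 10.39894092 g, rounded to 4 dp:

10.3989 g


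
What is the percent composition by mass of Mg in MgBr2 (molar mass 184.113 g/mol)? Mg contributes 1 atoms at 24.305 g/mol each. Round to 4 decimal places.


pct = 100 * (n_elem * M_elem) / M_total
mass_contribution = 1 * 24.305 = 24.305 g/mol
pct = 100 * 24.305 / 184.113
pct = 13.20113191 %, rounded to 4 dp:

13.2011 %


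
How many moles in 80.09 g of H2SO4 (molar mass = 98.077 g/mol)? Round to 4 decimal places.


n = mass / M
n = 80.09 / 98.077
n = 0.81660328 mol, rounded to 4 dp:

0.8166 mol


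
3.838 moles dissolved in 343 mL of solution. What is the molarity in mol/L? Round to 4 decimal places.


Convert volume to liters: V_L = V_mL / 1000.
V_L = 343 / 1000 = 0.343 L
M = n / V_L = 3.838 / 0.343
M = 11.18950437 mol/L, rounded to 4 dp:

11.1895 mol/L


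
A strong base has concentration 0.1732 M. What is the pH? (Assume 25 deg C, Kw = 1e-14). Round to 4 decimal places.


A strong base dissociates completely, so [OH-] equals the given concentration.
pOH = -log10([OH-]) = -log10(0.1732) = 0.761452
pH = 14 - pOH = 14 - 0.761452
pH = 13.238548, rounded to 4 dp:

13.2385


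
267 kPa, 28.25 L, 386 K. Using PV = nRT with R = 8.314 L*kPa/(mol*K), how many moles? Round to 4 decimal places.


PV = nRT, solve for n = PV / (RT).
PV = 267 * 28.25 = 7542.75
RT = 8.314 * 386 = 3209.204
n = 7542.75 / 3209.204
n = 2.35034918 mol, rounded to 4 dp:

2.3503 mol


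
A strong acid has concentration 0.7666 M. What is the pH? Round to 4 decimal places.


A strong acid dissociates completely, so [H+] equals the given concentration.
pH = -log10([H+]) = -log10(0.7666)
pH = 0.11543119, rounded to 4 dp:

0.1154


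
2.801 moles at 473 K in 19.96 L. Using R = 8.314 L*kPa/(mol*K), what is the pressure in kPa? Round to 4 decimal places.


PV = nRT, solve for P = nRT / V.
nRT = 2.801 * 8.314 * 473 = 11014.9941
P = 11014.9941 / 19.96
P = 551.85341182 kPa, rounded to 4 dp:

551.8534 kPa


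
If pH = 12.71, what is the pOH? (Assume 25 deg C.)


At 25 deg C, pH + pOH = 14.
pOH = 14 - pH = 14 - 12.71
pOH = 1.29:

1.29


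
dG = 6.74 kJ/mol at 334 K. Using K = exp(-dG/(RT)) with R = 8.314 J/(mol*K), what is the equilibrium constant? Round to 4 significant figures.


dG is in kJ/mol; multiply by 1000 to match R in J/(mol*K).
RT = 8.314 * 334 = 2776.876 J/mol
exponent = -dG*1000 / (RT) = -(6.74*1000) / 2776.876 = -2.42718796
K = exp(-2.42718796)
K = 0.088284744, rounded to 4 significant figures:

0.08828


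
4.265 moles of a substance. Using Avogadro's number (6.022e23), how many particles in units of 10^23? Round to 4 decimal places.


N = n * NA, then divide by 1e23 for the requested units.
N / 1e23 = n * 6.022
N / 1e23 = 4.265 * 6.022
N / 1e23 = 25.68383, rounded to 4 dp:

25.6838


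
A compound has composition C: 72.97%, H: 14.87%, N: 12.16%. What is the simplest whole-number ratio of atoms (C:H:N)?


Assume 100 g of compound, divide each mass% by atomic mass to get moles, then normalize by the smallest to get a raw atom ratio.
Moles per 100 g: C: 72.97/12.011 = 6.0753, H: 14.87/1.008 = 14.752, N: 12.16/14.007 = 0.8681
Raw ratio (divide by min = 0.8681): C: 6.998, H: 16.993, N: 1.0
Multiply by 1 to clear fractions: C: 6.998 ~= 7, H: 16.993 ~= 17, N: 1.0 ~= 1
Reduce by GCD to get the simplest whole-number ratio:

7:17:1


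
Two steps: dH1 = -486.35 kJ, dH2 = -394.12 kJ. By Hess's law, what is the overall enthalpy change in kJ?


Hess's law: enthalpy is a state function, so add the step enthalpies.
dH_total = dH1 + dH2 = -486.35 + (-394.12)
dH_total = -880.47 kJ:

-880.47 kJ


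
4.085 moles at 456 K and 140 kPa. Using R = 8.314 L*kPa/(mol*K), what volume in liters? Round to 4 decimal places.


PV = nRT, solve for V = nRT / P.
nRT = 4.085 * 8.314 * 456 = 15486.9866
V = 15486.9866 / 140
V = 110.62133286 L, rounded to 4 dp:

110.6213 L


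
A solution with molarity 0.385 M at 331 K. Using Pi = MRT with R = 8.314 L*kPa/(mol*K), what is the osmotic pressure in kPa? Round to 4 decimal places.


Osmotic pressure (van't Hoff): Pi = M*R*T.
RT = 8.314 * 331 = 2751.934
Pi = 0.385 * 2751.934
Pi = 1059.49459 kPa, rounded to 4 dp:

1059.4946 kPa


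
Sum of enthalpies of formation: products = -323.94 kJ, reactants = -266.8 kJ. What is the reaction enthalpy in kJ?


dH_rxn = sum(dH_f products) - sum(dH_f reactants)
dH_rxn = -323.94 - (-266.8)
dH_rxn = -57.14 kJ:

-57.14 kJ


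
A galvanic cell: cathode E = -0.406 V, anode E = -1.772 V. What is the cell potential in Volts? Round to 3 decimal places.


Standard cell potential: E_cell = E_cathode - E_anode.
E_cell = -0.406 - (-1.772)
E_cell = 1.366 V, rounded to 3 dp:

1.366 V


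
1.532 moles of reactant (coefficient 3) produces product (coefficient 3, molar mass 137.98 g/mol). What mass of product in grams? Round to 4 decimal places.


Use the coefficient ratio to convert reactant moles to product moles, then multiply by the product's molar mass.
moles_P = moles_R * (coeff_P / coeff_R) = 1.532 * (3/3) = 1.532
mass_P = moles_P * M_P = 1.532 * 137.98
mass_P = 211.38536 g, rounded to 4 dp:

211.3854 g


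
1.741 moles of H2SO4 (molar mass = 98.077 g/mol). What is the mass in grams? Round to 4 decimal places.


mass = n * M
mass = 1.741 * 98.077
mass = 170.752057 g, rounded to 4 dp:

170.7521 g


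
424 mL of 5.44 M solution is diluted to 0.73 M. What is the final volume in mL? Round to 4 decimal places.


Dilution: M1*V1 = M2*V2, solve for V2.
V2 = M1*V1 / M2
V2 = 5.44 * 424 / 0.73
V2 = 2306.56 / 0.73
V2 = 3159.67123288 mL, rounded to 4 dp:

3159.6712 mL


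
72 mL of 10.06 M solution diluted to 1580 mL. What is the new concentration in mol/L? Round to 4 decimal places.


Dilution: M1*V1 = M2*V2, solve for M2.
M2 = M1*V1 / V2
M2 = 10.06 * 72 / 1580
M2 = 724.32 / 1580
M2 = 0.45843038 mol/L, rounded to 4 dp:

0.4584 mol/L


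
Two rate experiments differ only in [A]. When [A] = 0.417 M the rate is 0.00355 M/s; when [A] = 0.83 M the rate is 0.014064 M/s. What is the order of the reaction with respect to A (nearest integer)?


Rate is proportional to [A]^n, so rate2/rate1 = ([A]2/[A]1)^n. Take logs to solve for n.
rate2/rate1 = 0.014064 / 0.00355 = 3.9617
[A]2/[A]1 = 0.83 / 0.417 = 1.9904
n = ln(3.9617) / ln(1.9904) = 2.0
Nearest integer order:

2
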